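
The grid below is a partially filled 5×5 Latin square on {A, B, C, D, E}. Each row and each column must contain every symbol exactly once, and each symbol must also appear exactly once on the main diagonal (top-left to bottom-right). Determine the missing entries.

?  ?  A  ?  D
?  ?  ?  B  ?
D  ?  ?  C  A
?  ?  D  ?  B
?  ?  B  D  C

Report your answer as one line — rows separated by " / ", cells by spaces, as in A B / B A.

B C A E D / A D C B E / D B E C A / C E D A B / E A B D C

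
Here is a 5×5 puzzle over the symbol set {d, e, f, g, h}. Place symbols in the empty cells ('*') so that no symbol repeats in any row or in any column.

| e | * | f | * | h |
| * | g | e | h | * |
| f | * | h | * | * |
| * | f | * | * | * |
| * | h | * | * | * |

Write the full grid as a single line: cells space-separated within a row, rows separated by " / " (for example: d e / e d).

e d f g h / d g e h f / f e h d g / h f g e d / g h d f e

Cell (r1,c2): row 1 has {e,f,h}; column 2 has {f,g,h} → d.
Cell (r1,c4): row 1 has {d,e,f,h}; column 4 has {h} → g.
Cell (r2,c1): row 2 has {e,g,h}; column 1 has {e,f} → d.
Cell (r2,c5): row 2 has {d,e,g,h}; column 5 has {h} → f.
Cell (r3,c2): row 3 has {f,h}; column 2 has {d,f,g,h} → e.
Cell (r3,c4): row 3 has {e,f,h}; column 4 has {g,h} → d.
Cell (r3,c5): row 3 has {d,e,f,h}; column 5 has {f,h} → g.
Cell (r4,c4): row 4 has {f}; column 4 has {d,g,h} → e.
Cell (r4,c5): row 4 has {e,f}; column 5 has {f,g,h} → d.
Cell (r5,c1): row 5 has {h}; column 1 has {d,e,f} → g.
Cell (r5,c3): row 5 has {g,h}; column 3 has {e,f,h} → d.
Cell (r5,c4): row 5 has {d,g,h}; column 4 has {d,e,g,h} → f.
Cell (r5,c5): row 5 has {d,f,g,h}; column 5 has {d,f,g,h} → e.
Cell (r4,c1): row 4 has {d,e,f}; column 1 has {d,e,f,g} → h.
Cell (r4,c3): row 4 has {d,e,f,h}; column 3 has {d,e,f,h} → g.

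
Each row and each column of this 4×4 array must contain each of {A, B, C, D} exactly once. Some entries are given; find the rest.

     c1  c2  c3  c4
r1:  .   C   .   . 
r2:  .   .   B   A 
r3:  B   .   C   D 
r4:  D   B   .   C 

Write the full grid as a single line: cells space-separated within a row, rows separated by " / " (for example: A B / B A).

A C D B / C D B A / B A C D / D B A C

row 1 has {C}; column 1 has {B,D} — only A is left for (r1,c1).
row 1 has {A,C}; column 3 has {B,C} — only D is left for (r1,c3).
row 1 has {A,C,D}; column 4 has {A,C,D} — only B is left for (r1,c4).
row 2 has {A,B}; column 1 has {A,B,D} — only C is left for (r2,c1).
row 2 has {A,B,C}; column 2 has {B,C} — only D is left for (r2,c2).
row 3 has {B,C,D}; column 2 has {B,C,D} — only A is left for (r3,c2).
row 4 has {B,C,D}; column 3 has {B,C,D} — only A is left for (r4,c3).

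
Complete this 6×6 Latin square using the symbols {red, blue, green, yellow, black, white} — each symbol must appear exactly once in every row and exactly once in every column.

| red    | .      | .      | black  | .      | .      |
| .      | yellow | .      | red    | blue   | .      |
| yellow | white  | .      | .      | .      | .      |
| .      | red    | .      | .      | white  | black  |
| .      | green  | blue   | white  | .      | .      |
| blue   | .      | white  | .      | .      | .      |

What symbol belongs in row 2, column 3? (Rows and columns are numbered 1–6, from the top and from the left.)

Cell (r1,c2): row 1 has {red,black}; column 2 has {red,green,yellow,white} → blue.
Cell (r4,c1): row 4 has {red,black,white}; column 1 has {red,blue,yellow} → green.
Cell (r4,c3): row 4 has {red,green,black,white}; column 3 has {blue,white} → yellow.
Cell (r4,c4): row 4 has {red,green,yellow,black,white}; column 4 has {red,black,white} → blue.
Cell (r5,c1): row 5 has {blue,green,white}; column 1 has {red,blue,green,yellow} → black.
Cell (r6,c2): row 6 has {blue,white}; column 2 has {red,blue,green,yellow,white} → black.
Cell (r1,c3): row 1 has {red,blue,black}; column 3 has {blue,yellow,white} → green.
Cell (r1,c5): row 1 has {red,blue,green,black}; column 5 has {blue,white} → yellow.
Cell (r1,c6): row 1 has {red,blue,green,yellow,black}; column 6 has {black} → white.
Cell (r2,c1): row 2 has {red,blue,yellow}; column 1 has {red,blue,green,yellow,black} → white.
Cell (r2,c3): row 2 has {red,blue,yellow,white}; column 3 has {blue,green,yellow,white} → black.

black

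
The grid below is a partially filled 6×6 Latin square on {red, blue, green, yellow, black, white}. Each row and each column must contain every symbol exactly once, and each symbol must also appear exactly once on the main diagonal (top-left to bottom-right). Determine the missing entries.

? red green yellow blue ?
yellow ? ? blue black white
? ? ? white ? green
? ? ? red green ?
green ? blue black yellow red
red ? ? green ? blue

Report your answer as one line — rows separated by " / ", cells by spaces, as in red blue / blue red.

white red green yellow blue black / yellow green red blue black white / blue yellow black white red green / black blue white red green yellow / green white blue black yellow red / red black yellow green white blue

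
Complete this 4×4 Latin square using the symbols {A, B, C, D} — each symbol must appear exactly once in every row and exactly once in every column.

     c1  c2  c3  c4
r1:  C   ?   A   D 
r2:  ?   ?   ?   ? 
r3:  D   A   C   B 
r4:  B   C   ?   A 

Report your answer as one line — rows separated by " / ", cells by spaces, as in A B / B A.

(r1,c2) = B
(r2,c1) = A
(r2,c2) = D
(r2,c3) = B
(r2,c4) = C
(r4,c3) = D

C B A D / A D B C / D A C B / B C D A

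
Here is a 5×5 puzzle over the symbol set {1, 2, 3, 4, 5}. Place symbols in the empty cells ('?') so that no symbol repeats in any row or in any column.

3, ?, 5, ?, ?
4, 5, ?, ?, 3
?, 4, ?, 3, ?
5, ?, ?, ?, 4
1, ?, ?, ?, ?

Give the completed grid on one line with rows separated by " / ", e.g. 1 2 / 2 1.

3 2 5 4 1 / 4 5 2 1 3 / 2 4 1 3 5 / 5 1 3 2 4 / 1 3 4 5 2

At row 3, column 1: row 3 has {3,4}; column 1 has {1,3,4,5}; that leaves 2.
At row 3, column 3: row 3 has {2,3,4}; column 3 has {5}; that leaves 1.
At row 3, column 5: row 3 has {1,2,3,4}; column 5 has {3,4}; that leaves 5.
At row 5, column 5: row 5 has {1}; column 5 has {3,4,5}; that leaves 2.
At row 1, column 5: row 1 has {3,5}; column 5 has {2,3,4,5}; that leaves 1.
At row 2, column 3: row 2 has {3,4,5}; column 3 has {1,5}; that leaves 2.
At row 2, column 4: row 2 has {2,3,4,5}; column 4 has {3}; that leaves 1.
At row 4, column 3: row 4 has {4,5}; column 3 has {1,2,5}; that leaves 3.
At row 4, column 4: row 4 has {3,4,5}; column 4 has {1,3}; that leaves 2.
At row 5, column 2: row 5 has {1,2}; column 2 has {4,5}; that leaves 3.
At row 5, column 3: row 5 has {1,2,3}; column 3 has {1,2,3,5}; that leaves 4.
At row 5, column 4: row 5 has {1,2,3,4}; column 4 has {1,2,3}; that leaves 5.
At row 1, column 2: row 1 has {1,3,5}; column 2 has {3,4,5}; that leaves 2.
At row 1, column 4: row 1 has {1,2,3,5}; column 4 has {1,2,3,5}; that leaves 4.
At row 4, column 2: row 4 has {2,3,4,5}; column 2 has {2,3,4,5}; that leaves 1.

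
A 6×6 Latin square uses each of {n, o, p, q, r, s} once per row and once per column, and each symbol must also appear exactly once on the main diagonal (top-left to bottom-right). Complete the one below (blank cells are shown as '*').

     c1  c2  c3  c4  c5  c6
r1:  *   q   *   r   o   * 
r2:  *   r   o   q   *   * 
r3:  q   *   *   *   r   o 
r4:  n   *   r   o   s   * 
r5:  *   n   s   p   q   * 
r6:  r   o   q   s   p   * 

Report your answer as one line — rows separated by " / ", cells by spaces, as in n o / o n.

s q n r o p / p r o q n s / q s p n r o / n p r o s q / o n s p q r / r o q s p n

(r2,c5): row 2 has {o,q,r}; column 5 has {o,p,q,r,s}, so it must be n.
(r3,c4): row 3 has {o,q,r}; column 4 has {o,p,q,r,s}, so it must be n.
(r4,c2): row 4 has {n,o,r,s}; column 2 has {n,o,q,r}, so it must be p.
(r4,c6): row 4 has {n,o,p,r,s}; column 6 has {o}, so it must be q.
(r5,c1): row 5 has {n,p,q,s}; column 1 has {n,q,r}, so it must be o.
(r5,c6): row 5 has {n,o,p,q,s}; column 6 has {o,q}, so it must be r.
(r6,c6): row 6 has {o,p,q,r,s}; column 6 has {o,q,r}; the diagonal has {o,q,r}, so it must be n.
(r3,c2): row 3 has {n,o,q,r}; column 2 has {n,o,p,q,r}, so it must be s.
(r3,c3): row 3 has {n,o,q,r,s}; column 3 has {o,q,r,s}; the diagonal has {n,o,q,r}, so it must be p.
(r1,c1): row 1 has {o,q,r}; column 1 has {n,o,q,r}; the diagonal has {n,o,p,q,r}, so it must be s.
(r1,c3): row 1 has {o,q,r,s}; column 3 has {o,p,q,r,s}, so it must be n.
(r1,c6): row 1 has {n,o,q,r,s}; column 6 has {n,o,q,r}, so it must be p.
(r2,c1): row 2 has {n,o,q,r}; column 1 has {n,o,q,r,s}, so it must be p.
(r2,c6): row 2 has {n,o,p,q,r}; column 6 has {n,o,p,q,r}, so it must be s.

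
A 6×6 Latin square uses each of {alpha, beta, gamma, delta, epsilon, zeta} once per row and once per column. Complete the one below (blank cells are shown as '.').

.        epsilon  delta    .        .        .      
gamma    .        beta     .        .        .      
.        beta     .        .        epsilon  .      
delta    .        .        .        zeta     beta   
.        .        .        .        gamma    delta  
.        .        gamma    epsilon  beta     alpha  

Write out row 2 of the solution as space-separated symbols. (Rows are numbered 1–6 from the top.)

(r1,c5) = alpha
(r2,c5) = delta
(r6,c1) = zeta
(r6,c2) = delta
(r1,c1) = beta
(r3,c1) = alpha
(r3,c3) = zeta
(r3,c6) = gamma
(r5,c1) = epsilon
(r5,c3) = alpha
(r1,c6) = zeta
(r2,c6) = epsilon
(r3,c4) = delta
(r4,c3) = epsilon
(r5,c2) = zeta
(r5,c4) = beta
(r1,c4) = gamma
(r2,c2) = alpha
(r2,c4) = zeta

gamma alpha beta zeta delta epsilon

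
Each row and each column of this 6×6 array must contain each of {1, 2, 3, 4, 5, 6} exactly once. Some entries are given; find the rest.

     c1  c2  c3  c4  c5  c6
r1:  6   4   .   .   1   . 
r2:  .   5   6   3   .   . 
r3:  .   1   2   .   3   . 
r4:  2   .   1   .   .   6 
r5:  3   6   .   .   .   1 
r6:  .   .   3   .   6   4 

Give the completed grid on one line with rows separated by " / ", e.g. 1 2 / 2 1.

6 4 5 2 1 3 / 1 5 6 3 4 2 / 4 1 2 6 3 5 / 2 3 1 4 5 6 / 3 6 4 5 2 1 / 5 2 3 1 6 4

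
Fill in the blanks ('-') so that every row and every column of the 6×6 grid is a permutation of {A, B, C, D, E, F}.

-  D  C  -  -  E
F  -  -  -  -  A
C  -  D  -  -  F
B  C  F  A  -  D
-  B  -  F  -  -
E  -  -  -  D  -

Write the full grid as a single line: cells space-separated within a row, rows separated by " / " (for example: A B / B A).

A D C B F E / F E B D C A / C A D E B F / B C F A E D / D B E F A C / E F A C D B

(r1,c1) = A
(r1,c4) = B
(r1,c5) = F
(r2,c2) = E
(r2,c3) = B
(r2,c5) = C
(r3,c2) = A
(r3,c4) = E
(r3,c5) = B
(r4,c5) = E
(r5,c1) = D
(r5,c5) = A
(r5,c6) = C
(r6,c2) = F
(r6,c3) = A
(r6,c4) = C
(r6,c6) = B
(r2,c4) = D
(r5,c3) = E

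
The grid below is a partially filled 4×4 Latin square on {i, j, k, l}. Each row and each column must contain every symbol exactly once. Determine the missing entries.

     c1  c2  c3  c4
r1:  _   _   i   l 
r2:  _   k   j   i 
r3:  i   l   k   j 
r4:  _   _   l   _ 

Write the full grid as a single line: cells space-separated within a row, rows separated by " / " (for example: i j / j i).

k j i l / l k j i / i l k j / j i l k

(r1,c2) = j
(r2,c1) = l
(r4,c2) = i
(r4,c4) = k
(r1,c1) = k
(r4,c1) = j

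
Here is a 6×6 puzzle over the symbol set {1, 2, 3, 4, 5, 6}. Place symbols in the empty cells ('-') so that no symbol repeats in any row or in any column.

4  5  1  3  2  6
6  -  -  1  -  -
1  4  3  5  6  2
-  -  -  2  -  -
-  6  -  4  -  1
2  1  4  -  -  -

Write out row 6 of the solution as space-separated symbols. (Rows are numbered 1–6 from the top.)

2 1 4 6 3 5

(r4,c2) = 3
(r6,c4) = 6
(r2,c2) = 2
(r2,c3) = 5
(r4,c1) = 5
(r4,c3) = 6
(r4,c6) = 4
(r5,c1) = 3
(r5,c3) = 2
(r5,c5) = 5
(r6,c5) = 3
(r6,c6) = 5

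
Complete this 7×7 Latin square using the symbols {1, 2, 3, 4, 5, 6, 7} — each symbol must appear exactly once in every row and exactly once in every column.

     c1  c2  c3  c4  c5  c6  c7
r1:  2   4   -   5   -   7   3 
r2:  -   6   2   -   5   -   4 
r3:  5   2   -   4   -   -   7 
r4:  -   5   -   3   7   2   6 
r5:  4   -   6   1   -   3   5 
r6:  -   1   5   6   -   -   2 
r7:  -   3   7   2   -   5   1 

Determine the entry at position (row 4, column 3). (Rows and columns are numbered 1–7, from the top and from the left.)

(r1,c3) = 1
(r1,c5) = 6
(r2,c4) = 7
(r2,c6) = 1
(r3,c3) = 3
(r3,c5) = 1
(r3,c6) = 6
(r4,c1) = 1
(r4,c3) = 4

4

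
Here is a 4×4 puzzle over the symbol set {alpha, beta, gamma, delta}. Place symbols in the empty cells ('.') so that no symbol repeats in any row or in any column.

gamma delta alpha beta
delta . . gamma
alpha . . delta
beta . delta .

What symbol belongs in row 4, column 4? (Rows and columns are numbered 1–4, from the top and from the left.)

alpha

(r2,c3) = beta
(r3,c3) = gamma
(r4,c4) = alpha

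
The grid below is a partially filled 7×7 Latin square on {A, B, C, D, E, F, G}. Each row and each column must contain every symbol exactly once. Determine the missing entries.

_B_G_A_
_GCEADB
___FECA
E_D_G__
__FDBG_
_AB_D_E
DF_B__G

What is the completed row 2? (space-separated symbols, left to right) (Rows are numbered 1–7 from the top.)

F G C E A D B

(r1,c3) = E
(r2,c1) = F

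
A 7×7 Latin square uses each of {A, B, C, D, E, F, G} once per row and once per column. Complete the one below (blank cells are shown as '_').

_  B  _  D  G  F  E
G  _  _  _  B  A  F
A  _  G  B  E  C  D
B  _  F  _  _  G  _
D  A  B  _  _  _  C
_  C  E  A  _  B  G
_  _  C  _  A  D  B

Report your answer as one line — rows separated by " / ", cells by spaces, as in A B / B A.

C B A D G F E / G E D C B A F / A F G B E C D / B D F E C G A / D A B G F E C / F C E A D B G / E G C F A D B

(r1,c1) = C
(r1,c3) = A
(r2,c3) = D
(r3,c2) = F
(r4,c7) = A
(r5,c5) = F
(r5,c6) = E
(r6,c1) = F
(r6,c5) = D
(r7,c1) = E
(r7,c2) = G
(r7,c4) = F
(r2,c2) = E
(r2,c4) = C
(r4,c2) = D
(r4,c4) = E
(r4,c5) = C
(r5,c4) = G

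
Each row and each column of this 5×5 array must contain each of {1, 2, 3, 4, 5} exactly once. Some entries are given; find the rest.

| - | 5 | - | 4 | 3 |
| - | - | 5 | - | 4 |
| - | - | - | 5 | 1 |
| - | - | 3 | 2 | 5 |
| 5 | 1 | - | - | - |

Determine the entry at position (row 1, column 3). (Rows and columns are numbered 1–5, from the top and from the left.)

1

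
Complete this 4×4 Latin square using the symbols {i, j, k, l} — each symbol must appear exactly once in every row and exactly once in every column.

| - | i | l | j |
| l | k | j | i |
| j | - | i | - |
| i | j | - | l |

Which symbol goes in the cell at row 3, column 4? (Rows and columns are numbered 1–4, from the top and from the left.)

(r1,c1): row 1 has {i,j,l}; column 1 has {i,j,l}, so it must be k.
(r3,c2): row 3 has {i,j}; column 2 has {i,j,k}, so it must be l.
(r3,c4): row 3 has {i,j,l}; column 4 has {i,j,l}, so it must be k.

k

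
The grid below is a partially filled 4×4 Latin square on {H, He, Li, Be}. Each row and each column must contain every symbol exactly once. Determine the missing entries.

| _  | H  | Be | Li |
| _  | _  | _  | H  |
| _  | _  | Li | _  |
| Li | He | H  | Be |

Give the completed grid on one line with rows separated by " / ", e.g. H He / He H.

He H Be Li / Be Li He H / H Be Li He / Li He H Be

At row 1, column 1: row 1 has {H,Li,Be}; column 1 has {Li}; that leaves He.
At row 2, column 1: row 2 has {H}; column 1 has {He,Li}; that leaves Be.
At row 2, column 2: row 2 has {H,Be}; column 2 has {H,He}; that leaves Li.
At row 2, column 3: row 2 has {H,Li,Be}; column 3 has {H,Li,Be}; that leaves He.
At row 3, column 1: row 3 has {Li}; column 1 has {He,Li,Be}; that leaves H.
At row 3, column 2: row 3 has {H,Li}; column 2 has {H,He,Li}; that leaves Be.
At row 3, column 4: row 3 has {H,Li,Be}; column 4 has {H,Li,Be}; that leaves He.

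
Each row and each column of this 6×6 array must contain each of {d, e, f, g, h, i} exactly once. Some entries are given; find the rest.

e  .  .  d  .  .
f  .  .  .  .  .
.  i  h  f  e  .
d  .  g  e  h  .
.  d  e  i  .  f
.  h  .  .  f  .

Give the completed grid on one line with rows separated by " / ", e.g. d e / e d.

e g f d i h / f e i h d g / g i h f e d / d f g e h i / h d e i g f / i h d g f e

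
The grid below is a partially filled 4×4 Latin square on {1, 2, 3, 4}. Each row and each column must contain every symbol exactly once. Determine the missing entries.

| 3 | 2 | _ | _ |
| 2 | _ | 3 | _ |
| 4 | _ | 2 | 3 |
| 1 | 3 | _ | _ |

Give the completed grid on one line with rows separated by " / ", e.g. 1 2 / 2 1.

3 2 1 4 / 2 4 3 1 / 4 1 2 3 / 1 3 4 2

row 3 has {2,3,4}; column 2 has {2,3} — only 1 is left for (r3,c2).
row 4 has {1,3}; column 3 has {2,3} — only 4 is left for (r4,c3).
row 4 has {1,3,4}; column 4 has {3} — only 2 is left for (r4,c4).
row 1 has {2,3}; column 3 has {2,3,4} — only 1 is left for (r1,c3).
row 1 has {1,2,3}; column 4 has {2,3} — only 4 is left for (r1,c4).
row 2 has {2,3}; column 2 has {1,2,3} — only 4 is left for (r2,c2).
row 2 has {2,3,4}; column 4 has {2,3,4} — only 1 is left for (r2,c4).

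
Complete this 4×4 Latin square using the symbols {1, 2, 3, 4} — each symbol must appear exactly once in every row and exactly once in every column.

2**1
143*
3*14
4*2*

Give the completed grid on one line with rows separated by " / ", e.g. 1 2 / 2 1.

At row 1, column 2: row 1 has {1,2}; column 2 has {4}; that leaves 3.
At row 1, column 3: row 1 has {1,2,3}; column 3 has {1,2,3}; that leaves 4.
At row 2, column 4: row 2 has {1,3,4}; column 4 has {1,4}; that leaves 2.
At row 3, column 2: row 3 has {1,3,4}; column 2 has {3,4}; that leaves 2.
At row 4, column 2: row 4 has {2,4}; column 2 has {2,3,4}; that leaves 1.
At row 4, column 4: row 4 has {1,2,4}; column 4 has {1,2,4}; that leaves 3.

2 3 4 1 / 1 4 3 2 / 3 2 1 4 / 4 1 2 3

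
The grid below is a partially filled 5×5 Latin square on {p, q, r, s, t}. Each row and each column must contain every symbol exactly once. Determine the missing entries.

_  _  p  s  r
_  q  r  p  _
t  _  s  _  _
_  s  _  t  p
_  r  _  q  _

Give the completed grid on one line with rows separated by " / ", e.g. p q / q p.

q t p s r / s q r p t / t p s r q / r s q t p / p r t q s

row 1 has {p,r,s}; column 1 has {t} — only q is left for (r1,c1).
row 1 has {p,q,r,s}; column 2 has {q,r,s} — only t is left for (r1,c2).
row 2 has {p,q,r}; column 1 has {q,t} — only s is left for (r2,c1).
row 2 has {p,q,r,s}; column 5 has {p,r} — only t is left for (r2,c5).
row 3 has {s,t}; column 2 has {q,r,s,t} — only p is left for (r3,c2).
row 3 has {p,s,t}; column 4 has {p,q,s,t} — only r is left for (r3,c4).
row 3 has {p,r,s,t}; column 5 has {p,r,t} — only q is left for (r3,c5).
row 4 has {p,s,t}; column 1 has {q,s,t} — only r is left for (r4,c1).
row 4 has {p,r,s,t}; column 3 has {p,r,s} — only q is left for (r4,c3).
row 5 has {q,r}; column 1 has {q,r,s,t} — only p is left for (r5,c1).
row 5 has {p,q,r}; column 3 has {p,q,r,s} — only t is left for (r5,c3).
row 5 has {p,q,r,t}; column 5 has {p,q,r,t} — only s is left for (r5,c5).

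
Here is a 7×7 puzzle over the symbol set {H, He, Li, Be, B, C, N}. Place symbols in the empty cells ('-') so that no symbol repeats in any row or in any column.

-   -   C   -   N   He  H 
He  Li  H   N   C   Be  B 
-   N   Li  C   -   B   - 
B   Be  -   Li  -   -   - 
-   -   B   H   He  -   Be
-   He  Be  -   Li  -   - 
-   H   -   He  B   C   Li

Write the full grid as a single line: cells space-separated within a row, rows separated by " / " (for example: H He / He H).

(r1,c2) = B
(r1,c4) = Be
(r3,c7) = He
(r4,c5) = H
(r4,c6) = N
(r4,c7) = C
(r5,c2) = C
(r5,c6) = Li
(r6,c4) = B
(r6,c6) = H
(r6,c7) = N
(r7,c3) = N
(r1,c1) = Li
(r3,c5) = Be
(r4,c3) = He
(r5,c1) = N
(r6,c1) = C
(r7,c1) = Be
(r3,c1) = H

Li B C Be N He H / He Li H N C Be B / H N Li C Be B He / B Be He Li H N C / N C B H He Li Be / C He Be B Li H N / Be H N He B C Li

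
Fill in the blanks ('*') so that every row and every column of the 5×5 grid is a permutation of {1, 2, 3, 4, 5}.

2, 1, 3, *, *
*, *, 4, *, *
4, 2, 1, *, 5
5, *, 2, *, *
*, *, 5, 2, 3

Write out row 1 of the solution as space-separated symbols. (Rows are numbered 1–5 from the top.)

row 1 has {1,2,3}; column 5 has {3,5} — only 4 is left for (r1,c5).
row 3 has {1,2,4,5}; column 4 has {2} — only 3 is left for (r3,c4).
row 4 has {2,5}; column 5 has {3,4,5} — only 1 is left for (r4,c5).
row 5 has {2,3,5}; column 1 has {2,4,5} — only 1 is left for (r5,c1).
row 5 has {1,2,3,5}; column 2 has {1,2} — only 4 is left for (r5,c2).
row 1 has {1,2,3,4}; column 4 has {2,3} — only 5 is left for (r1,c4).

2 1 3 5 4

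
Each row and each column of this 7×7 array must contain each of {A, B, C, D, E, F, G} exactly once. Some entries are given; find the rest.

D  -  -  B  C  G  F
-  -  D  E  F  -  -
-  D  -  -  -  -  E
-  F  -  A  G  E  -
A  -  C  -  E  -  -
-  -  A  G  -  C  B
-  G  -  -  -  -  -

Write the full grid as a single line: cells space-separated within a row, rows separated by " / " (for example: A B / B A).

D A E B C G F / G C D E F B A / B D G C A F E / C F B A G E D / A B C F E D G / F E A G D C B / E G F D B A C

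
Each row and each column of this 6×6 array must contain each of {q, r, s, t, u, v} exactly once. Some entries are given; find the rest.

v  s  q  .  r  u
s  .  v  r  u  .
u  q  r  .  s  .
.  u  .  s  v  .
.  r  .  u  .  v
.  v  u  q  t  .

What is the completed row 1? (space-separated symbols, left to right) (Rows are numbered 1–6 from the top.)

v s q t r u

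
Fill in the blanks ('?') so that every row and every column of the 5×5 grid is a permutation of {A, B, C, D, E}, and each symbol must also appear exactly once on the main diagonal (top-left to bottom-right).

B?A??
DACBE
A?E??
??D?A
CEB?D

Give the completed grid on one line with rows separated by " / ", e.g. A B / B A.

B D A E C / D A C B E / A C E D B / E B D C A / C E B A D

(r1,c5) = C
(r3,c5) = B
(r4,c1) = E
(r4,c4) = C
(r5,c4) = A
(r1,c2) = D
(r1,c4) = E
(r3,c2) = C
(r3,c4) = D
(r4,c2) = B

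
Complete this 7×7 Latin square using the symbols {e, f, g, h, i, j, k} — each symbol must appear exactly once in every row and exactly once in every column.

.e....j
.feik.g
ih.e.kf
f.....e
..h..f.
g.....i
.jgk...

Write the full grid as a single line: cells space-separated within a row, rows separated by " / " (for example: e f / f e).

(r3,c3) = j
(r3,c5) = g
(r5,c7) = k
(r6,c2) = k
(r6,c3) = f
(r7,c7) = h
(r7,c1) = e
(r7,c6) = i
(r5,c1) = j
(r5,c4) = g
(r7,c5) = f
(r2,c1) = h
(r2,c6) = j
(r5,c2) = i
(r5,c5) = e
(r1,c1) = k
(r1,c3) = i
(r1,c5) = h
(r1,c6) = g
(r4,c2) = g
(r4,c3) = k
(r4,c6) = h
(r6,c5) = j
(r6,c6) = e
(r1,c4) = f
(r4,c4) = j
(r4,c5) = i
(r6,c4) = h

k e i f h g j / h f e i k j g / i h j e g k f / f g k j i h e / j i h g e f k / g k f h j e i / e j g k f i h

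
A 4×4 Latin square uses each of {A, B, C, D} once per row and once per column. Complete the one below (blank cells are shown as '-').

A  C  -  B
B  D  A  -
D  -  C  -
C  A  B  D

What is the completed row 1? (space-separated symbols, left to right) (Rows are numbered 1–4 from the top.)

(r1,c3) = D

A C D B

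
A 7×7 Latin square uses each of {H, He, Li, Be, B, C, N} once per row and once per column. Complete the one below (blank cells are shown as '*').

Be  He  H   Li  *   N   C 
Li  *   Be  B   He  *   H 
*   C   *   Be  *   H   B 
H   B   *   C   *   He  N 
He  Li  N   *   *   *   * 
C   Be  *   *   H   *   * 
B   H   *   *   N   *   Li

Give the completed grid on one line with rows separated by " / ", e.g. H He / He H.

Be He H Li B N C / Li N Be B He C H / N C He Be Li H B / H B Li C Be He N / He Li N H C B Be / C Be B N H Li He / B H C He N Be Li

(r1,c5) = B
(r2,c2) = N
(r2,c6) = C
(r3,c1) = N
(r3,c5) = Li
(r4,c3) = Li
(r4,c5) = Be
(r5,c4) = H
(r5,c5) = C
(r5,c7) = Be
(r6,c7) = He
(r7,c4) = He
(r7,c6) = Be
(r3,c3) = He
(r5,c6) = B
(r6,c3) = B
(r6,c4) = N
(r6,c6) = Li
(r7,c3) = C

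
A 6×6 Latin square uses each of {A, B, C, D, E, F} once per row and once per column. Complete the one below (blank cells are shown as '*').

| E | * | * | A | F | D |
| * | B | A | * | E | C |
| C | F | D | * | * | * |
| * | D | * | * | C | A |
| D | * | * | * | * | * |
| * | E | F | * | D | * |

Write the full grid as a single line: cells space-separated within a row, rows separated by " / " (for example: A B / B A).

E C B A F D / F B A D E C / C F D B A E / B D E F C A / D A C E B F / A E F C D B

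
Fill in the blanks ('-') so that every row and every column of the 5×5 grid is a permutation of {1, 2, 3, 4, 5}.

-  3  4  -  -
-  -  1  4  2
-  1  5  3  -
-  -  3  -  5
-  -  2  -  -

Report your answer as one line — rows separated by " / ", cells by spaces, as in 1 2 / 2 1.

(r1,c5) = 1
(r2,c2) = 5
(r3,c5) = 4
(r5,c2) = 4
(r5,c5) = 3
(r2,c1) = 3
(r3,c1) = 2
(r4,c2) = 2
(r4,c4) = 1
(r5,c4) = 5
(r1,c1) = 5
(r1,c4) = 2
(r4,c1) = 4
(r5,c1) = 1

5 3 4 2 1 / 3 5 1 4 2 / 2 1 5 3 4 / 4 2 3 1 5 / 1 4 2 5 3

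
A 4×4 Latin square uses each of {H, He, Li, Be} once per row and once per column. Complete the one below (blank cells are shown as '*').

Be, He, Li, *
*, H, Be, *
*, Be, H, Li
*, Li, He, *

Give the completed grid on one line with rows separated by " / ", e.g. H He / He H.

At row 1, column 4: row 1 has {He,Li,Be}; column 4 has {Li}; that leaves H.
At row 2, column 4: row 2 has {H,Be}; column 4 has {H,Li}; that leaves He.
At row 3, column 1: row 3 has {H,Li,Be}; column 1 has {Be}; that leaves He.
At row 4, column 1: row 4 has {He,Li}; column 1 has {He,Be}; that leaves H.
At row 4, column 4: row 4 has {H,He,Li}; column 4 has {H,He,Li}; that leaves Be.
At row 2, column 1: row 2 has {H,He,Be}; column 1 has {H,He,Be}; that leaves Li.

Be He Li H / Li H Be He / He Be H Li / H Li He Be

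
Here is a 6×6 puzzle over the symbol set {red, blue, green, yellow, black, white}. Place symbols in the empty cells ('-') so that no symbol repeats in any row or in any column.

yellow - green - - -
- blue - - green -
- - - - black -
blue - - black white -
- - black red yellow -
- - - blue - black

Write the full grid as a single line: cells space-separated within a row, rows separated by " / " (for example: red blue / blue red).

(r1,c4) = white
(r2,c4) = yellow
(r3,c4) = green
(r6,c5) = red
(r1,c5) = blue
(r1,c6) = red
(r2,c6) = white
(r1,c2) = black
(r2,c3) = red
(r4,c3) = yellow
(r4,c6) = green
(r5,c6) = blue
(r6,c3) = white
(r2,c1) = black
(r3,c3) = blue
(r3,c6) = yellow
(r4,c2) = red
(r6,c1) = green
(r6,c2) = yellow
(r3,c2) = white
(r5,c1) = white
(r5,c2) = green
(r3,c1) = red

yellow black green white blue red / black blue red yellow green white / red white blue green black yellow / blue red yellow black white green / white green black red yellow blue / green yellow white blue red black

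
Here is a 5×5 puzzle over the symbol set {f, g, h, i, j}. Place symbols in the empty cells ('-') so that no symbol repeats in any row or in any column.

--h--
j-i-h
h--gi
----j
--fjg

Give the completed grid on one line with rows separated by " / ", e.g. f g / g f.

g j h i f / j g i f h / h f j g i / f i g h j / i h f j g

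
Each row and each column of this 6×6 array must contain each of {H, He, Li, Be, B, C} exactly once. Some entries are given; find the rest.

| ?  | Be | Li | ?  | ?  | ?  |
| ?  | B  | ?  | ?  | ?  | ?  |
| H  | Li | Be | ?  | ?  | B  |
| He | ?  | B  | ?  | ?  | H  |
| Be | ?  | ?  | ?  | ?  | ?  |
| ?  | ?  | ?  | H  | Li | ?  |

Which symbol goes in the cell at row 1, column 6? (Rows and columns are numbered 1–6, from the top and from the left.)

He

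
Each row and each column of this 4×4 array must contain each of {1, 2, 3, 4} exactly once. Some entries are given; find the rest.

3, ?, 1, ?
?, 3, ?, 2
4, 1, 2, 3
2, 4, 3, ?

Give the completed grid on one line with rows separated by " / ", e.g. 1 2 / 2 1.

(r1,c2) = 2
(r1,c4) = 4
(r2,c1) = 1
(r2,c3) = 4
(r4,c4) = 1

3 2 1 4 / 1 3 4 2 / 4 1 2 3 / 2 4 3 1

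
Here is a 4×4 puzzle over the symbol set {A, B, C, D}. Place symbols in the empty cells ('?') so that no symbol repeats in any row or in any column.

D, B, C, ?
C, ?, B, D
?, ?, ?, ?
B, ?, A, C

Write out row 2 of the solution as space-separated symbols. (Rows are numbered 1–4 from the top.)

C A B D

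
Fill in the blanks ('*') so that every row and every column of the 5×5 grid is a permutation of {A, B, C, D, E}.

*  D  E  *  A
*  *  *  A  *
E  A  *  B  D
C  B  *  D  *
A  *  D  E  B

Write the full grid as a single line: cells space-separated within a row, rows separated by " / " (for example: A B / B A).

At row 1, column 1: row 1 has {A,D,E}; column 1 has {A,C,E}; that leaves B.
At row 1, column 4: row 1 has {A,B,D,E}; column 4 has {A,B,D,E}; that leaves C.
At row 2, column 1: row 2 has {A}; column 1 has {A,B,C,E}; that leaves D.
At row 3, column 3: row 3 has {A,B,D,E}; column 3 has {D,E}; that leaves C.
At row 4, column 3: row 4 has {B,C,D}; column 3 has {C,D,E}; that leaves A.
At row 4, column 5: row 4 has {A,B,C,D}; column 5 has {A,B,D}; that leaves E.
At row 5, column 2: row 5 has {A,B,D,E}; column 2 has {A,B,D}; that leaves C.
At row 2, column 2: row 2 has {A,D}; column 2 has {A,B,C,D}; that leaves E.
At row 2, column 3: row 2 has {A,D,E}; column 3 has {A,C,D,E}; that leaves B.
At row 2, column 5: row 2 has {A,B,D,E}; column 5 has {A,B,D,E}; that leaves C.

B D E C A / D E B A C / E A C B D / C B A D E / A C D E B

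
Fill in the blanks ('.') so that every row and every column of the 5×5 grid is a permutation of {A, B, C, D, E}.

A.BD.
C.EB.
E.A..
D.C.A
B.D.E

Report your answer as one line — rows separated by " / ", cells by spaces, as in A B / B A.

row 1 has {A,B,D}; column 5 has {A,E} — only C is left for (r1,c5).
row 2 has {B,C,E}; column 5 has {A,C,E} — only D is left for (r2,c5).
row 3 has {A,E}; column 4 has {B,D} — only C is left for (r3,c4).
row 3 has {A,C,E}; column 5 has {A,C,D,E} — only B is left for (r3,c5).
row 4 has {A,C,D}; column 4 has {B,C,D} — only E is left for (r4,c4).
row 5 has {B,D,E}; column 4 has {B,C,D,E} — only A is left for (r5,c4).
row 1 has {A,B,C,D}; column 2 is empty so far — only E is left for (r1,c2).
row 2 has {B,C,D,E}; column 2 has {E} — only A is left for (r2,c2).
row 3 has {A,B,C,E}; column 2 has {A,E} — only D is left for (r3,c2).
row 4 has {A,C,D,E}; column 2 has {A,D,E} — only B is left for (r4,c2).
row 5 has {A,B,D,E}; column 2 has {A,B,D,E} — only C is left for (r5,c2).

A E B D C / C A E B D / E D A C B / D B C E A / B C D A E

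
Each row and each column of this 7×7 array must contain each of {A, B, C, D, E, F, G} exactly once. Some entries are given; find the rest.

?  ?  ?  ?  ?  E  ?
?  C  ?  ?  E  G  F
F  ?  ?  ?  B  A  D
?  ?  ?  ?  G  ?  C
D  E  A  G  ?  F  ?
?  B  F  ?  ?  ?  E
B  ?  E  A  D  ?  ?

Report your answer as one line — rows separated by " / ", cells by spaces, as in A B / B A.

C D G B F E A / A C B D E G F / F G C E B A D / E A D F G B C / D E A G C F B / G B F C A D E / B F E A D C G

row 2 has {C,E,F,G}; column 1 has {B,D,F} — only A is left for (r2,c1).
row 3 has {A,B,D,F}; column 2 has {B,C,E} — only G is left for (r3,c2).
row 3 has {A,B,D,F,G}; column 3 has {A,E,F} — only C is left for (r3,c3).
row 3 has {A,B,C,D,F,G}; column 4 has {A,G} — only E is left for (r3,c4).
row 4 has {C,G}; column 1 has {A,B,D,F} — only E is left for (r4,c1).
row 5 has {A,D,E,F,G}; column 5 has {B,D,E,G} — only C is left for (r5,c5).
row 5 has {A,C,D,E,F,G}; column 7 has {C,D,E,F} — only B is left for (r5,c7).
row 6 has {B,E,F}; column 5 has {B,C,D,E,G} — only A is left for (r6,c5).
row 7 has {A,B,D,E}; column 2 has {B,C,E,G} — only F is left for (r7,c2).
row 7 has {A,B,D,E,F}; column 6 has {A,E,F,G} — only C is left for (r7,c6).
row 7 has {A,B,C,D,E,F}; column 7 has {B,C,D,E,F} — only G is left for (r7,c7).
row 1 has {E}; column 5 has {A,B,C,D,E,G} — only F is left for (r1,c5).
row 1 has {E,F}; column 7 has {B,C,D,E,F,G} — only A is left for (r1,c7).
row 6 has {A,B,E,F}; column 6 has {A,C,E,F,G} — only D is left for (r6,c6).
row 1 has {A,E,F}; column 2 has {B,C,E,F,G} — only D is left for (r1,c2).
row 4 has {C,E,G}; column 2 has {B,C,D,E,F,G} — only A is left for (r4,c2).
row 4 has {A,C,E,G}; column 6 has {A,C,D,E,F,G} — only B is left for (r4,c6).
row 6 has {A,B,D,E,F}; column 4 has {A,E,G} — only C is left for (r6,c4).
row 1 has {A,D,E,F}; column 4 has {A,C,E,G} — only B is left for (r1,c4).
row 2 has {A,C,E,F,G}; column 4 has {A,B,C,E,G} — only D is left for (r2,c4).
row 4 has {A,B,C,E,G}; column 3 has {A,C,E,F} — only D is left for (r4,c3).
row 4 has {A,B,C,D,E,G}; column 4 has {A,B,C,D,E,G} — only F is left for (r4,c4).
row 6 has {A,B,C,D,E,F}; column 1 has {A,B,D,E,F} — only G is left for (r6,c1).
row 1 has {A,B,D,E,F}; column 1 has {A,B,D,E,F,G} — only C is left for (r1,c1).
row 1 has {A,B,C,D,E,F}; column 3 has {A,C,D,E,F} — only G is left for (r1,c3).
row 2 has {A,C,D,E,F,G}; column 3 has {A,C,D,E,F,G} — only B is left for (r2,c3).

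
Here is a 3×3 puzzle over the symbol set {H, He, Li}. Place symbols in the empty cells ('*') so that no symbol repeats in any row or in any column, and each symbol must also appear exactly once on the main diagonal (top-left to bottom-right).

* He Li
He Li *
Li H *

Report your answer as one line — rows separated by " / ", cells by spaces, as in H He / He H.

(r1,c1) = H
(r2,c3) = H
(r3,c3) = He

H He Li / He Li H / Li H He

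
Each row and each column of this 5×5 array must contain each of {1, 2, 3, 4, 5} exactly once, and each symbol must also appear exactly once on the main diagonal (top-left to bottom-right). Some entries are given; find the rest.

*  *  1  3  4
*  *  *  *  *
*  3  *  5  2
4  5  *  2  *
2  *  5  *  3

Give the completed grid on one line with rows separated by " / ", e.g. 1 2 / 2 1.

(r1,c1) = 5
(r1,c2) = 2
(r3,c1) = 1
(r3,c3) = 4
(r4,c3) = 3
(r4,c5) = 1
(r2,c1) = 3
(r2,c2) = 1
(r2,c3) = 2
(r2,c4) = 4
(r2,c5) = 5
(r5,c2) = 4
(r5,c4) = 1

5 2 1 3 4 / 3 1 2 4 5 / 1 3 4 5 2 / 4 5 3 2 1 / 2 4 5 1 3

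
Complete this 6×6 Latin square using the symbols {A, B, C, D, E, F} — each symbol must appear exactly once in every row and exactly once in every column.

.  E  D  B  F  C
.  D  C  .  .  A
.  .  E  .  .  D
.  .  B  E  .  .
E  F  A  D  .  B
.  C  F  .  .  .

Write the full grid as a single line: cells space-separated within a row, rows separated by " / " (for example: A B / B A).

(r1,c1) = A
(r2,c4) = F
(r4,c2) = A
(r4,c6) = F
(r5,c5) = C
(r6,c4) = A
(r6,c6) = E
(r2,c1) = B
(r2,c5) = E
(r3,c2) = B
(r3,c4) = C
(r3,c5) = A
(r4,c5) = D
(r6,c1) = D
(r6,c5) = B
(r3,c1) = F
(r4,c1) = C

A E D B F C / B D C F E A / F B E C A D / C A B E D F / E F A D C B / D C F A B E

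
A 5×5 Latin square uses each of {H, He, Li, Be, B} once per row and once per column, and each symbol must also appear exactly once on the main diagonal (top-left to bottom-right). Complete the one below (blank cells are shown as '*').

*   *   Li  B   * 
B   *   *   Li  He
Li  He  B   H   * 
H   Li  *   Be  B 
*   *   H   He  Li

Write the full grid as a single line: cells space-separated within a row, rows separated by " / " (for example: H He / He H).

(r1,c1) = He
(r2,c2) = H
(r2,c3) = Be
(r3,c5) = Be
(r4,c3) = He
(r5,c1) = Be
(r5,c2) = B
(r1,c2) = Be
(r1,c5) = H

He Be Li B H / B H Be Li He / Li He B H Be / H Li He Be B / Be B H He Li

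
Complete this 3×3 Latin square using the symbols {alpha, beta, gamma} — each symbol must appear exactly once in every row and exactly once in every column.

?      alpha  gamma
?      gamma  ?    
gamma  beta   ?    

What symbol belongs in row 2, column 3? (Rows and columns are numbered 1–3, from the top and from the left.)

beta

(r1,c1): row 1 has {alpha,gamma}; column 1 has {gamma}, so it must be beta.
(r2,c1): row 2 has {gamma}; column 1 has {beta,gamma}, so it must be alpha.
(r2,c3): row 2 has {alpha,gamma}; column 3 has {gamma}, so it must be beta.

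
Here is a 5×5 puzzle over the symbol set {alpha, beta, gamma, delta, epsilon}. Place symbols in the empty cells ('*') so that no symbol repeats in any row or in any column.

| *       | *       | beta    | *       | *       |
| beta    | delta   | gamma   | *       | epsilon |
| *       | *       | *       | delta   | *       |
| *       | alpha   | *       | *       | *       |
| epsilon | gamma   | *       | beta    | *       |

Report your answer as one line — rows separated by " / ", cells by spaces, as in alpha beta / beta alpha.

delta epsilon beta gamma alpha / beta delta gamma alpha epsilon / alpha beta epsilon delta gamma / gamma alpha delta epsilon beta / epsilon gamma alpha beta delta

row 1 has {beta}; column 2 has {alpha,gamma,delta} — only epsilon is left for (r1,c2).
row 2 has {beta,gamma,delta,epsilon}; column 4 has {beta,delta} — only alpha is left for (r2,c4).
row 3 has {delta}; column 2 has {alpha,gamma,delta,epsilon} — only beta is left for (r3,c2).
row 1 has {beta,epsilon}; column 4 has {alpha,beta,delta} — only gamma is left for (r1,c4).
row 4 has {alpha}; column 4 has {alpha,beta,gamma,delta} — only epsilon is left for (r4,c4).
row 4 has {alpha,epsilon}; column 3 has {beta,gamma} — only delta is left for (r4,c3).
row 5 has {beta,gamma,epsilon}; column 3 has {beta,gamma,delta} — only alpha is left for (r5,c3).
row 5 has {alpha,beta,gamma,epsilon}; column 5 has {epsilon} — only delta is left for (r5,c5).
row 1 has {beta,gamma,epsilon}; column 5 has {delta,epsilon} — only alpha is left for (r1,c5).
row 3 has {beta,delta}; column 3 has {alpha,beta,gamma,delta} — only epsilon is left for (r3,c3).
row 3 has {beta,delta,epsilon}; column 5 has {alpha,delta,epsilon} — only gamma is left for (r3,c5).
row 4 has {alpha,delta,epsilon}; column 1 has {beta,epsilon} — only gamma is left for (r4,c1).
row 4 has {alpha,gamma,delta,epsilon}; column 5 has {alpha,gamma,delta,epsilon} — only beta is left for (r4,c5).
row 1 has {alpha,beta,gamma,epsilon}; column 1 has {beta,gamma,epsilon} — only delta is left for (r1,c1).
row 3 has {beta,gamma,delta,epsilon}; column 1 has {beta,gamma,delta,epsilon} — only alpha is left for (r3,c1).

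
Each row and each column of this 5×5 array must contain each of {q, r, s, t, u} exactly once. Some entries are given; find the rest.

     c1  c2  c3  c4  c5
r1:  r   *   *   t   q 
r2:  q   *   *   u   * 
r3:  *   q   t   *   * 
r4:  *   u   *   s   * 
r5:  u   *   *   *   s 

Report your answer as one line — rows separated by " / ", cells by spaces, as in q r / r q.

r s u t q / q r s u t / s q t r u / t u q s r / u t r q s

(r1,c2) = s
(r1,c3) = u
(r3,c1) = s
(r3,c4) = r
(r3,c5) = u
(r4,c1) = t
(r4,c5) = r
(r5,c4) = q
(r2,c5) = t
(r4,c3) = q
(r5,c3) = r
(r2,c2) = r
(r2,c3) = s
(r5,c2) = t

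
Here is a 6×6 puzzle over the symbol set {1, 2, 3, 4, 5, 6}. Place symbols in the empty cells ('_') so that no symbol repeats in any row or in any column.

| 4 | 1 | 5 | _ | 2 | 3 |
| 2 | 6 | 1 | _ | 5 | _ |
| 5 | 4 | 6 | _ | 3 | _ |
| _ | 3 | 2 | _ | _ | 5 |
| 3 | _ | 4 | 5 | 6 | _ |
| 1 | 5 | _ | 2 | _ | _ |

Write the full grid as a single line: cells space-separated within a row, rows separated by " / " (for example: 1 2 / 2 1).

row 1 has {1,2,3,4,5}; column 4 has {2,5} — only 6 is left for (r1,c4).
row 2 has {1,2,5,6}; column 6 has {3,5} — only 4 is left for (r2,c6).
row 3 has {3,4,5,6}; column 4 has {2,5,6} — only 1 is left for (r3,c4).
row 3 has {1,3,4,5,6}; column 6 has {3,4,5} — only 2 is left for (r3,c6).
row 4 has {2,3,5}; column 1 has {1,2,3,4,5} — only 6 is left for (r4,c1).
row 4 has {2,3,5,6}; column 4 has {1,2,5,6} — only 4 is left for (r4,c4).
row 4 has {2,3,4,5,6}; column 5 has {2,3,5,6} — only 1 is left for (r4,c5).
row 5 has {3,4,5,6}; column 2 has {1,3,4,5,6} — only 2 is left for (r5,c2).
row 5 has {2,3,4,5,6}; column 6 has {2,3,4,5} — only 1 is left for (r5,c6).
row 6 has {1,2,5}; column 3 has {1,2,4,5,6} — only 3 is left for (r6,c3).
row 6 has {1,2,3,5}; column 5 has {1,2,3,5,6} — only 4 is left for (r6,c5).
row 6 has {1,2,3,4,5}; column 6 has {1,2,3,4,5} — only 6 is left for (r6,c6).
row 2 has {1,2,4,5,6}; column 4 has {1,2,4,5,6} — only 3 is left for (r2,c4).

4 1 5 6 2 3 / 2 6 1 3 5 4 / 5 4 6 1 3 2 / 6 3 2 4 1 5 / 3 2 4 5 6 1 / 1 5 3 2 4 6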